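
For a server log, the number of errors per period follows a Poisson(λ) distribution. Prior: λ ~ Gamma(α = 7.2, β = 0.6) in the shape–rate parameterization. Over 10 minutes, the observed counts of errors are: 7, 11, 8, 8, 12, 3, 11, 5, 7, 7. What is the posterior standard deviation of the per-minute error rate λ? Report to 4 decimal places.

With a Gamma(shape α, rate β) prior, the Poisson likelihood is conjugate: the posterior is Gamma(α + ΣXᵢ, β + n).
Sum of counts S = 79 over n = 10 minutes.
Posterior: Gamma(α+S, β+n) = Gamma(7.2+79, 0.6+10) = Gamma(86.2, 10.6).
SD = √α/β = √86.2/10.6 = 0.8759.

0.8759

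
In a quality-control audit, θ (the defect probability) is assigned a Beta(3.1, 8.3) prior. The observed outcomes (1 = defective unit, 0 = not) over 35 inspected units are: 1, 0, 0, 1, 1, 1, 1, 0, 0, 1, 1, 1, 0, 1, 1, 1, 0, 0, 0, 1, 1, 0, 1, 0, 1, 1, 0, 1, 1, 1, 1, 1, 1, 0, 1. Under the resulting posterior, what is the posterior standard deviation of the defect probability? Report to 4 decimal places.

The Beta prior is conjugate to a Binomial/Bernoulli likelihood; the update adds successes to α and failures to β.
Posterior: Beta(α+k, β+n−k) = Beta(3.1+23, 8.3+12) = Beta(26.1, 20.3).
Var = αβ/((α+β)²(α+β+1)) = 26.1·20.3/(46.4²·47.4) = 0.00519185; SD = √0.00519185 = 0.0721.

0.0721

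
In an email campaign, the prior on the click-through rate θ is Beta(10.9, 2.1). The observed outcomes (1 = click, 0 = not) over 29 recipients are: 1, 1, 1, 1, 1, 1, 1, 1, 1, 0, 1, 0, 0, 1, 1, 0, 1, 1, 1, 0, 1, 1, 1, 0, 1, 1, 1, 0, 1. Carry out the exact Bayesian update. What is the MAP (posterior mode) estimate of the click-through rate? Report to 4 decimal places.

0.7975

The Beta prior is conjugate to a Binomial/Bernoulli likelihood; the update adds successes to α and failures to β.
Posterior: Beta(α+k, β+n−k) = Beta(10.9+22, 2.1+7) = Beta(32.9, 9.1).
Mode of Beta(a,b) for a,b>1 is (a−1)/(a+b−2) = 31.9/40.0 = 0.7975.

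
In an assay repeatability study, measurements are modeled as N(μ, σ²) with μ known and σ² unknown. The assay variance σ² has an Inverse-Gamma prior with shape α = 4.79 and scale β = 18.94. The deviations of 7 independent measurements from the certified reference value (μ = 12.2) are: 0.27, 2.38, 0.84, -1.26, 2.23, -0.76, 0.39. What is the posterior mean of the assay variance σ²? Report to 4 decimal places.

3.5400

With known mean μ and an Inverse-Gamma(α, β) prior on σ², the Normal likelihood is conjugate: posterior is Inv-Gamma(α + n/2, β + Σ(xᵢ−μ)²/2).
Σ(xᵢ−μ)² = (0.27)² + (2.38)² + (0.84)² + (-1.26)² + (2.23)² + (-0.76)² + (0.39)² = 13.7331.
Posterior: Inv-Gamma(4.79 + 7/2, 18.94 + 13.7331/2) = Inv-Gamma(8.29, 25.80655).
E[σ²|data] = β/(α−1) = 25.80655/7.29 = 3.5400.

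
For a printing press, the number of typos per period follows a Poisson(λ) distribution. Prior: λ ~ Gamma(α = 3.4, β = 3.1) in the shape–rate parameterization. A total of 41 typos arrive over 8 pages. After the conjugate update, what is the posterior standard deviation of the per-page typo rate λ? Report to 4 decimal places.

0.6003

With a Gamma(shape α, rate β) prior, the Poisson likelihood is conjugate: the posterior is Gamma(α + ΣXᵢ, β + n).
Posterior: Gamma(α+S, β+n) = Gamma(3.4+41, 3.1+8) = Gamma(44.4, 11.1).
SD = √α/β = √44.4/11.1 = 0.6003.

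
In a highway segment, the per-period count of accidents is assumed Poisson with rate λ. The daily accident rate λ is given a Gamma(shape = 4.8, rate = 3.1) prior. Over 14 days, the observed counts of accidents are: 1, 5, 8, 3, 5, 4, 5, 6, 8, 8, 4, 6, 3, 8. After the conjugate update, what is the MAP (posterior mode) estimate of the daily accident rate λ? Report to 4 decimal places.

4.5497

With a Gamma(shape α, rate β) prior, the Poisson likelihood is conjugate: the posterior is Gamma(α + ΣXᵢ, β + n).
Sum of counts S = 74 over n = 14 days.
Posterior: Gamma(α+S, β+n) = Gamma(4.8+74, 3.1+14) = Gamma(78.8, 17.1).
Mode of Gamma(α,β) for α≥1 is (α−1)/β = 77.8/17.1 = 4.5497.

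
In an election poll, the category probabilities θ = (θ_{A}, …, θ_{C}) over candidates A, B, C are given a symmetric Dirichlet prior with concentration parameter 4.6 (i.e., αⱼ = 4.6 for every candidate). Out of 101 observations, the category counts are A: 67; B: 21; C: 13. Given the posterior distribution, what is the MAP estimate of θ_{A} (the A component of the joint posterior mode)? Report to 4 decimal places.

The Dirichlet prior is conjugate to the Multinomial likelihood: each posterior αⱼ = prior αⱼ + observed count nⱼ.
Posterior concentration: (71.6, 25.6, 17.6), total = 114.8.
Joint mode component: (α_{A}−1)/(Σα−K) = 70.6/111.8 = 0.6315.

0.6315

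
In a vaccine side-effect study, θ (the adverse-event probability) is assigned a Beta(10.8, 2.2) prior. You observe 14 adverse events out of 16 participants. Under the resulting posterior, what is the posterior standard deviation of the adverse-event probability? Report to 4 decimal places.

0.0643

The Beta prior is conjugate to a Binomial/Bernoulli likelihood; the update adds successes to α and failures to β.
Posterior: Beta(α+k, β+n−k) = Beta(10.8+14, 2.2+2) = Beta(24.8, 4.2).
Var = αβ/((α+β)²(α+β+1)) = 24.8·4.2/(29.0²·30.0) = 0.00412842; SD = √0.00412842 = 0.0643.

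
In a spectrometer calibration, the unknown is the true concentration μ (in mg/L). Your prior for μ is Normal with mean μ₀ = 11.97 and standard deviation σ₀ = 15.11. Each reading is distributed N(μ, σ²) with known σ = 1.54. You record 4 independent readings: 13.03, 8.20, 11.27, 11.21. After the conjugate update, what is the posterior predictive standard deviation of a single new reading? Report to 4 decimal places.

For Normal data with known variance σ², a Normal(μ₀, σ₀²) prior on μ is conjugate. Posterior precision = 1/σ₀² + n/σ²; posterior mean is the precision-weighted average of μ₀ and x̄.
σ₀² = 15.11² = 228.3121, σ² = 1.54² = 2.3716; σ² + n·σ₀² = 2.3716 + 4·228.3121 = 915.62.
Posterior precision = 1/σ₀² + n/σ² = 1/228.3121 + 4/2.3716 = (σ² + n·σ₀²)/(σ₀²σ²) = 915.62/(228.3121·2.3716); posterior variance σₙ² = σ₀²σ²/(σ² + n·σ₀²) = 228.3121·2.3716/915.62 = 0.591364.
Predictive variance for one new observation = σₙ² + σ² = 228.3121·2.3716/915.62 + 2.3716 = σ²·(σ₀² + 915.62)/915.62 = 2.3716·1143.9321/915.62 = 2.962964; SD = √(2.3716·1143.9321/915.62) = 1.7213.

1.7213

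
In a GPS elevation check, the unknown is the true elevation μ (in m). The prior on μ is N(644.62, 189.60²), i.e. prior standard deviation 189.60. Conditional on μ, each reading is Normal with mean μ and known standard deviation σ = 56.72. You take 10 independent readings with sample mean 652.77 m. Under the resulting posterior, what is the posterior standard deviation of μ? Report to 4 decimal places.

For Normal data with known variance σ², a Normal(μ₀, σ₀²) prior on μ is conjugate. Posterior precision = 1/σ₀² + n/σ²; posterior mean is the precision-weighted average of μ₀ and x̄.
σ₀² = 189.60² = 35948.16, σ² = 56.72² = 3217.1584; σ² + n·σ₀² = 3217.1584 + 10·35948.16 = 362698.7584.
Posterior precision = 1/σ₀² + n/σ² = 1/35948.16 + 10/3217.1584 = (σ² + n·σ₀²)/(σ₀²σ²) = 362698.7584/(35948.16·3217.1584); posterior variance σₙ² = σ₀²σ²/(σ² + n·σ₀²) = 35948.16·3217.1584/362698.7584 = 318.862202.
Posterior SD = √σₙ² = √(35948.16·3217.1584/362698.7584) = 17.8567.

17.8567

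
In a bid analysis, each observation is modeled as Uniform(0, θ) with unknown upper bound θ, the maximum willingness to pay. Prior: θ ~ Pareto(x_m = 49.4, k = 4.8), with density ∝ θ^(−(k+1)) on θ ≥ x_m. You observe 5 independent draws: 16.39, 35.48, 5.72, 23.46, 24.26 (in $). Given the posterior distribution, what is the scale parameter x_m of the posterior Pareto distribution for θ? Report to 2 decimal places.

49.40

A Pareto(scale x_m, shape k) prior on the upper bound θ of Uniform(0, θ) is conjugate: posterior is Pareto(max(x_m, max xᵢ), k + n).
Sample maximum = 35.48; prior scale x_m = 49.4 → posterior scale = max = 49.40.
Posterior shape = 4.8 + 5 = 9.8.
Posterior scale x_m = 49.40.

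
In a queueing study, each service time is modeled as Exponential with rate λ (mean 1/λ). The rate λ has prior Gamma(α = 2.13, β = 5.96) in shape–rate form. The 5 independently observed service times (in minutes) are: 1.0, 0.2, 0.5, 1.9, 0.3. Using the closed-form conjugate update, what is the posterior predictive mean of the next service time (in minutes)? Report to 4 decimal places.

1.6085

With a Gamma(shape α, rate β) prior on the exponential rate λ, the posterior after n observations with total T = Σxᵢ is Gamma(α+n, β+T).
Sum of observations T = 3.9 minutes; n = 5.
Posterior: Gamma(2.13+5, 5.96+3.9) = Gamma(7.13, 9.86).
The predictive distribution for the next observation is Lomax; its mean is β/(α−1) = 9.86/6.13 = 1.6085.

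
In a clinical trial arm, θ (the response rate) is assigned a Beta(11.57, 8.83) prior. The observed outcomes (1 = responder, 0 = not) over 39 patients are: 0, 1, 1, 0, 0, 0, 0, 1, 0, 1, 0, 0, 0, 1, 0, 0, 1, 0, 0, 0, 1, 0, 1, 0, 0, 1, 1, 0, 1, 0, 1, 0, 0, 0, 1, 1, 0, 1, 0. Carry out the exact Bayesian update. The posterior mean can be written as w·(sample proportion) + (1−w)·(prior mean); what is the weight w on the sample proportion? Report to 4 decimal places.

0.6566

The Beta prior is conjugate to a Binomial/Bernoulli likelihood; the update adds successes to α and failures to β.
Posterior mean = (α₀+k)/(α₀+β₀+n) = [n/(α₀+β₀+n)]·(k/n) + [(α₀+β₀)/(α₀+β₀+n)]·α₀/(α₀+β₀), so only n and the prior enter the weight.
The weight on the data is w = n/(α₀+β₀+n) = 39/(11.57+8.83+39) = 39/59.40 = 0.6566.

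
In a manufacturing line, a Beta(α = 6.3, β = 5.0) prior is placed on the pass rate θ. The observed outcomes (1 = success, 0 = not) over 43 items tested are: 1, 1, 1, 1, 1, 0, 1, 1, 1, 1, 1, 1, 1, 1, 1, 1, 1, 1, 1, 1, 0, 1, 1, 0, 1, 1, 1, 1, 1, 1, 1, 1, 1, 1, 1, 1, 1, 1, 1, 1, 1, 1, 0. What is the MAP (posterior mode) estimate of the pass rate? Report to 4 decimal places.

The Beta prior is conjugate to a Binomial/Bernoulli likelihood; the update adds successes to α and failures to β.
Posterior: Beta(α+k, β+n−k) = Beta(6.3+39, 5.0+4) = Beta(45.3, 9.0).
Mode of Beta(a,b) for a,b>1 is (a−1)/(a+b−2) = 44.3/52.3 = 0.8470.

0.8470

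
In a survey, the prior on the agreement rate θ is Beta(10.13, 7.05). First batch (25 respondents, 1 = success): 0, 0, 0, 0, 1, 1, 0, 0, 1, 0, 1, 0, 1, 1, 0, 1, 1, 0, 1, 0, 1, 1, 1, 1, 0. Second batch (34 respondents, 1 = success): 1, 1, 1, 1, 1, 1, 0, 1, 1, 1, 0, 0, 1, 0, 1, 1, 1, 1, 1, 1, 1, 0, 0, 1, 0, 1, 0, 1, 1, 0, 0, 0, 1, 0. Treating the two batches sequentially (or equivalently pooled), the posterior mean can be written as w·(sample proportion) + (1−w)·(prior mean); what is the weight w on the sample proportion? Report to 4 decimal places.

The Beta prior is conjugate to a Binomial/Bernoulli likelihood; the update adds successes to α and failures to β.
Total number of respondents: n = 25 + 34 = 59.
Posterior mean = (α₀+k)/(α₀+β₀+n) = [n/(α₀+β₀+n)]·(k/n) + [(α₀+β₀)/(α₀+β₀+n)]·α₀/(α₀+β₀), so only n and the prior enter the weight.
The weight on the data is w = n/(α₀+β₀+n) = 59/(10.13+7.05+59) = 59/76.18 = 0.7745.

0.7745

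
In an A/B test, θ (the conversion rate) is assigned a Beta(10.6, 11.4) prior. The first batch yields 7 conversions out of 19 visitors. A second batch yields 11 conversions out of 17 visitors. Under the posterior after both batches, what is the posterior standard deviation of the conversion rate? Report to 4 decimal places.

The Beta prior is conjugate to a Binomial/Bernoulli likelihood; the update adds successes to α and failures to β.
After batch 1: Beta(10.6+7, 11.4+12) = Beta(17.6, 23.4).
After batch 2: Beta(17.6+11, 23.4+6) = Beta(28.6, 29.4).
Var = αβ/((α+β)²(α+β+1)) = 28.6·29.4/(58.0²·59.0) = 0.00423648; SD = √0.00423648 = 0.0651.

0.0651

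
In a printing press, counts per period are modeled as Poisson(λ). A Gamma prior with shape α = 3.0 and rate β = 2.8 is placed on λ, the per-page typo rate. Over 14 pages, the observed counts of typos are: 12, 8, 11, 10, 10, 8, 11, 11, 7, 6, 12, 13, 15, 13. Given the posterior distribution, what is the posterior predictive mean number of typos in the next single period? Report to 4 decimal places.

With a Gamma(shape α, rate β) prior, the Poisson likelihood is conjugate: the posterior is Gamma(α + ΣXᵢ, β + n).
Sum of counts S = 147 over n = 14 pages.
Posterior: Gamma(α+S, β+n) = Gamma(3.0+147, 2.8+14) = Gamma(150.0, 16.8).
The predictive distribution for one future period is NegBinom with mean α/β = 8.9286.

8.9286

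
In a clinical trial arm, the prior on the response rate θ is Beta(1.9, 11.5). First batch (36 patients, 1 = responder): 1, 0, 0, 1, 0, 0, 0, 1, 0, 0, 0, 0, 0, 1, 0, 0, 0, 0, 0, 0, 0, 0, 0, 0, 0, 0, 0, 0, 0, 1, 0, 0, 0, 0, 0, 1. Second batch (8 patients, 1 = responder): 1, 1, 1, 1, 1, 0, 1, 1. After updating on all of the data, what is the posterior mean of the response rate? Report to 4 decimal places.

0.2596

The Beta prior is conjugate to a Binomial/Bernoulli likelihood; the update adds successes to α and failures to β.
After batch 1: Beta(1.9+6, 11.5+30) = Beta(7.9, 41.5).
After batch 2: Beta(7.9+7, 41.5+1) = Beta(14.9, 42.5).
Posterior mean = α/(α+β) = 14.9/57.4 = 0.2596.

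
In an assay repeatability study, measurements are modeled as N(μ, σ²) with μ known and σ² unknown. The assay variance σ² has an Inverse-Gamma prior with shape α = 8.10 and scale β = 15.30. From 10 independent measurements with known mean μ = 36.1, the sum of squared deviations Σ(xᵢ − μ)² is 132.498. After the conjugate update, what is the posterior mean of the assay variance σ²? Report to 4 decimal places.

With known mean μ and an Inverse-Gamma(α, β) prior on σ², the Normal likelihood is conjugate: posterior is Inv-Gamma(α + n/2, β + Σ(xᵢ−μ)²/2).
Posterior: Inv-Gamma(8.10 + 10/2, 15.30 + 132.498/2) = Inv-Gamma(13.10, 81.5490).
E[σ²|data] = β/(α−1) = 81.5490/12.10 = 6.7396.

6.7396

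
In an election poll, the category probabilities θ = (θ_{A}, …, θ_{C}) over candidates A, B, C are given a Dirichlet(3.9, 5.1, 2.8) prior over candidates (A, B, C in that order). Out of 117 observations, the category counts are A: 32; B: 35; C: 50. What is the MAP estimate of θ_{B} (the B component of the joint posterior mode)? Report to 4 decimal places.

The Dirichlet prior is conjugate to the Multinomial likelihood: each posterior αⱼ = prior αⱼ + observed count nⱼ.
Posterior concentration: (35.9, 40.1, 52.8), total = 128.8.
Joint mode component: (α_{B}−1)/(Σα−K) = 39.1/125.8 = 0.3108.

0.3108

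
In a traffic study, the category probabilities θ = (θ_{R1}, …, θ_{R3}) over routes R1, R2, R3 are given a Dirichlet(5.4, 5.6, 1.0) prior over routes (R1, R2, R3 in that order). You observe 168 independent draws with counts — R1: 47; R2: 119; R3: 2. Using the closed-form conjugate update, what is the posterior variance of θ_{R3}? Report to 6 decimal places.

The Dirichlet prior is conjugate to the Multinomial likelihood: each posterior αⱼ = prior αⱼ + observed count nⱼ.
Posterior concentration: (52.4, 124.6, 3.0), total = 180.0.
Var[θ_j] = α_j(Σα−α_j)/((Σα)²(Σα+1)) = 3.0·177.0/(180.0²·181.0) = 0.000091.

0.000091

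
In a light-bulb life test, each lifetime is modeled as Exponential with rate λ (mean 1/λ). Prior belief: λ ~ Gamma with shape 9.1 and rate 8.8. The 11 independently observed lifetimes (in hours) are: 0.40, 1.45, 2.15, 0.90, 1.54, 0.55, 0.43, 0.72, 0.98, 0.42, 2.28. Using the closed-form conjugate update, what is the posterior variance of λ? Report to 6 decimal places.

With a Gamma(shape α, rate β) prior on the exponential rate λ, the posterior after n observations with total T = Σxᵢ is Gamma(α+n, β+T).
Sum of observations T = 11.82 hours; n = 11.
Posterior: Gamma(9.1+11, 8.8+11.82) = Gamma(20.1, 20.62).
Var = α/β² = 0.047274.

0.047274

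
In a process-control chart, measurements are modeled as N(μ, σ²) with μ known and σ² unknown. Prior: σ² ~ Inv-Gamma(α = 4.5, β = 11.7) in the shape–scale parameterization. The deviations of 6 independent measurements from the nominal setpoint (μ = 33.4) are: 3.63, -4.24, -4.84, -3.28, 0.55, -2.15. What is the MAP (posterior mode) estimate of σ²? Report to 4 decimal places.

With known mean μ and an Inverse-Gamma(α, β) prior on σ², the Normal likelihood is conjugate: posterior is Inv-Gamma(α + n/2, β + Σ(xᵢ−μ)²/2).
Σ(xᵢ−μ)² = (3.63)² + (-4.24)² + (-4.84)² + (-3.28)² + (0.55)² + (-2.15)² = 70.2635.
Posterior: Inv-Gamma(4.5 + 6/2, 11.7 + 70.2635/2) = Inv-Gamma(7.50, 46.83175).
Mode = β/(α+1) = 46.83175/8.50 = 5.5096.

5.5096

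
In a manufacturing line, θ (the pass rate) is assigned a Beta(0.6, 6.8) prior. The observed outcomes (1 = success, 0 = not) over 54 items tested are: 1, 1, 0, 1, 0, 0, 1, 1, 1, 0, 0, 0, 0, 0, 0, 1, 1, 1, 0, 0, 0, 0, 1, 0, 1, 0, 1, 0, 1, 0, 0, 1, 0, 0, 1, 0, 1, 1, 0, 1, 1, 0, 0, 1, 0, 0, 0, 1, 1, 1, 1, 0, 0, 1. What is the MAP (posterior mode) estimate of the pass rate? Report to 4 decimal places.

The Beta prior is conjugate to a Binomial/Bernoulli likelihood; the update adds successes to α and failures to β.
Posterior: Beta(α+k, β+n−k) = Beta(0.6+25, 6.8+29) = Beta(25.6, 35.8).
Mode of Beta(a,b) for a,b>1 is (a−1)/(a+b−2) = 24.6/59.4 = 0.4141.

0.4141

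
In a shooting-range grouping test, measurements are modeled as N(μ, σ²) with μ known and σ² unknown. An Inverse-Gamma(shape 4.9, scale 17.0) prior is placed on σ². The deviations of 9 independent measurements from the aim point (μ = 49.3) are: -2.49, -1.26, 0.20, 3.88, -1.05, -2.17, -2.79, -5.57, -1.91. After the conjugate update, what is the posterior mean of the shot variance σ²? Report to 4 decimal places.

6.2590

With known mean μ and an Inverse-Gamma(α, β) prior on σ², the Normal likelihood is conjugate: posterior is Inv-Gamma(α + n/2, β + Σ(xᵢ−μ)²/2).
Σ(xᵢ−μ)² = (-2.49)² + (-1.26)² + (0.20)² + (3.88)² + (-1.05)² + (-2.17)² + (-2.79)² + (-5.57)² + (-1.91)² = 71.1506.
Posterior: Inv-Gamma(4.9 + 9/2, 17.0 + 71.1506/2) = Inv-Gamma(9.40, 52.57530).
E[σ²|data] = β/(α−1) = 52.57530/8.40 = 6.2590.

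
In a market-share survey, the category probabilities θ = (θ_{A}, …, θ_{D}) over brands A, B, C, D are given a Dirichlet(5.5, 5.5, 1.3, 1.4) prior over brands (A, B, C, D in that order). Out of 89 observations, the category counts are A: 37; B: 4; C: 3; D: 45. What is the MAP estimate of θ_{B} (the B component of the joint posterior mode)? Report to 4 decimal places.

The Dirichlet prior is conjugate to the Multinomial likelihood: each posterior αⱼ = prior αⱼ + observed count nⱼ.
Posterior concentration: (42.5, 9.5, 4.3, 46.4), total = 102.7.
Joint mode component: (α_{B}−1)/(Σα−K) = 8.5/98.7 = 0.0861.

0.0861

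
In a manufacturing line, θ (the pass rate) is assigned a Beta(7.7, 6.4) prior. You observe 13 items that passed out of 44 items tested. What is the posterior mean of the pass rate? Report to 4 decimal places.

The Beta prior is conjugate to a Binomial/Bernoulli likelihood; the update adds successes to α and failures to β.
Posterior: Beta(α+k, β+n−k) = Beta(7.7+13, 6.4+31) = Beta(20.7, 37.4).
Posterior mean = α/(α+β) = 20.7/58.1 = 0.3563.

0.3563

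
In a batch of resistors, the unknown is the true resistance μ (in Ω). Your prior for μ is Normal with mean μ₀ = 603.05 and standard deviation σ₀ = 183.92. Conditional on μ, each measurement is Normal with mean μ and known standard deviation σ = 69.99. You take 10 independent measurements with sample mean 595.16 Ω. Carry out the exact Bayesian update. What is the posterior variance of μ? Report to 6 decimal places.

For Normal data with known variance σ², a Normal(μ₀, σ₀²) prior on μ is conjugate. Posterior precision = 1/σ₀² + n/σ²; posterior mean is the precision-weighted average of μ₀ and x̄.
σ₀² = 183.92² = 33826.5664, σ² = 69.99² = 4898.6001; σ² + n·σ₀² = 4898.6001 + 10·33826.5664 = 343164.2641.
Posterior precision = 1/σ₀² + n/σ² = 1/33826.5664 + 10/4898.6001 = (σ² + n·σ₀²)/(σ₀²σ²) = 343164.2641/(33826.5664·4898.6001); posterior variance σₙ² = σ₀²σ²/(σ² + n·σ₀²) = 33826.5664·4898.6001/343164.2641 = 482.867358.

482.867358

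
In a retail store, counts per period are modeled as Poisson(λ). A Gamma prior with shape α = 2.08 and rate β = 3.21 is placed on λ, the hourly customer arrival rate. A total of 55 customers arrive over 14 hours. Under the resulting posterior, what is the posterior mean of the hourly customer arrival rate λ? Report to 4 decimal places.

With a Gamma(shape α, rate β) prior, the Poisson likelihood is conjugate: the posterior is Gamma(α + ΣXᵢ, β + n).
Posterior: Gamma(α+S, β+n) = Gamma(2.08+55, 3.21+14) = Gamma(57.08, 17.21).
Posterior mean = α/β = 57.08/17.21 = 3.3167.

3.3167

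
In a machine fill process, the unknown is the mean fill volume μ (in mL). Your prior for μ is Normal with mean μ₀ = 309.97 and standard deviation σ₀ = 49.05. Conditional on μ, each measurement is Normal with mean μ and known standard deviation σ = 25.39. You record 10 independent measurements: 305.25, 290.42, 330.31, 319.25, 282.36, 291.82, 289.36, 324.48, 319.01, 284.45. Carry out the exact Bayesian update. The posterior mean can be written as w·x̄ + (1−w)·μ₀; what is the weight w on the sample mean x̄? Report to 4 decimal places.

0.9739

For Normal data with known variance σ², a Normal(μ₀, σ₀²) prior on μ is conjugate. Posterior precision = 1/σ₀² + n/σ²; posterior mean is the precision-weighted average of μ₀ and x̄.
σ₀² = 49.05² = 2405.9025, σ² = 25.39² = 644.6521. Prior precision 1/σ₀² = 1/2405.9025; data precision n/σ² = 10/644.6521.
w = (n/σ²)/(1/σ₀² + n/σ²) = n·σ₀²/(σ² + n·σ₀²) = 10·2405.9025/(644.6521 + 10·2405.9025) = 24059.025/24703.6771 = 0.9739.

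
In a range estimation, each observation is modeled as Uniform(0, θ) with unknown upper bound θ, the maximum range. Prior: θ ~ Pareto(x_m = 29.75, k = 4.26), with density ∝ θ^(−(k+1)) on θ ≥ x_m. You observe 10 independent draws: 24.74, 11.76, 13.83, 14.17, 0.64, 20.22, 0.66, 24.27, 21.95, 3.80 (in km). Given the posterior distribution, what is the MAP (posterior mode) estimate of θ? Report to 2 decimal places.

A Pareto(scale x_m, shape k) prior on the upper bound θ of Uniform(0, θ) is conjugate: posterior is Pareto(max(x_m, max xᵢ), k + n).
Sample maximum = 24.74; prior scale x_m = 29.75 → posterior scale = max = 29.75.
Posterior shape = 4.26 + 10 = 14.26.
The Pareto density is decreasing on [x_m, ∞), so the mode is x_m = 29.75.

29.75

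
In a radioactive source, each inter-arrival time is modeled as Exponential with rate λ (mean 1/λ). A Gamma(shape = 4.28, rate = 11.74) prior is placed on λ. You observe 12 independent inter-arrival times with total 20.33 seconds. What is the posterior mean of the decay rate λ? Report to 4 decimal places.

With a Gamma(shape α, rate β) prior on the exponential rate λ, the posterior after n observations with total T = Σxᵢ is Gamma(α+n, β+T).
Posterior: Gamma(4.28+12, 11.74+20.33) = Gamma(16.28, 32.07).
Posterior mean of λ = α/β = 16.28/32.07 = 0.5076.

0.5076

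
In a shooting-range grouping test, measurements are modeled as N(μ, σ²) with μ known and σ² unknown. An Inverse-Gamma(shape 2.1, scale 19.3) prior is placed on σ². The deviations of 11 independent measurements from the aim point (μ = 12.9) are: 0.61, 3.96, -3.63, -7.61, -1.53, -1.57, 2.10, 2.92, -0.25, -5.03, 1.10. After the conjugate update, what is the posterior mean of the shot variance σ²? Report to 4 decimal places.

12.8832

With known mean μ and an Inverse-Gamma(α, β) prior on σ², the Normal likelihood is conjugate: posterior is Inv-Gamma(α + n/2, β + Σ(xᵢ−μ)²/2).
Σ(xᵢ−μ)² = (0.61)² + (3.96)² + (-3.63)² + (-7.61)² + (-1.53)² + (-1.57)² + (2.10)² + (2.92)² + (-0.25)² + (-5.03)² + (1.10)² = 131.4583.
Posterior: Inv-Gamma(2.1 + 11/2, 19.3 + 131.4583/2) = Inv-Gamma(7.60, 85.02915).
E[σ²|data] = β/(α−1) = 85.02915/6.60 = 12.8832.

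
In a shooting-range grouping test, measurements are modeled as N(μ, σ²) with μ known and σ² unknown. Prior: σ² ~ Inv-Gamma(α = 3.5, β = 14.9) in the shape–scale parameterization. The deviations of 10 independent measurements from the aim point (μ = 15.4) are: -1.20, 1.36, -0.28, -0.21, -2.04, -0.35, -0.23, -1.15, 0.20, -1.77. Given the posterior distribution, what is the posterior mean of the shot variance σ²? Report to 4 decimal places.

With known mean μ and an Inverse-Gamma(α, β) prior on σ², the Normal likelihood is conjugate: posterior is Inv-Gamma(α + n/2, β + Σ(xᵢ−μ)²/2).
Σ(xᵢ−μ)² = (-1.20)² + (1.36)² + (-0.28)² + (-0.21)² + (-2.04)² + (-0.35)² + (-0.23)² + (-1.15)² + (0.20)² + (-1.77)² = 12.2445.
Posterior: Inv-Gamma(3.5 + 10/2, 14.9 + 12.2445/2) = Inv-Gamma(8.50, 21.02225).
E[σ²|data] = β/(α−1) = 21.02225/7.50 = 2.8030.

2.8030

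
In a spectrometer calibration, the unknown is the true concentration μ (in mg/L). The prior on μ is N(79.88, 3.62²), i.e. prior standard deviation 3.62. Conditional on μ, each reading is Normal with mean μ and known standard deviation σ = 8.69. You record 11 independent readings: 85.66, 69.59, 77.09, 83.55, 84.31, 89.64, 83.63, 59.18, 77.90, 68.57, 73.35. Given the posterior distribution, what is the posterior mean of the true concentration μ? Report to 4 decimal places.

For Normal data with known variance σ², a Normal(μ₀, σ₀²) prior on μ is conjugate. Posterior precision = 1/σ₀² + n/σ²; posterior mean is the precision-weighted average of μ₀ and x̄.
Σxᵢ = 85.66 + 69.59 + 77.09 + 83.55 + 84.31 + 89.64 + 83.63 + 59.18 + 77.90 + 68.57 + 73.35 = 852.47, so n·x̄ = 852.47.
σ₀² = 3.62² = 13.1044, σ² = 8.69² = 75.5161; σ² + n·σ₀² = 75.5161 + 11·13.1044 = 219.6645.
Posterior mean = (μ₀/σ₀² + n·x̄/σ²)/(1/σ₀² + n/σ²) = (σ²·μ₀ + σ₀²·n·x̄)/(σ² + n·σ₀²) = (75.5161·79.88 + 13.1044·852.47)/219.6645 = 17203.333936/219.6645 = 78.3164.

78.3164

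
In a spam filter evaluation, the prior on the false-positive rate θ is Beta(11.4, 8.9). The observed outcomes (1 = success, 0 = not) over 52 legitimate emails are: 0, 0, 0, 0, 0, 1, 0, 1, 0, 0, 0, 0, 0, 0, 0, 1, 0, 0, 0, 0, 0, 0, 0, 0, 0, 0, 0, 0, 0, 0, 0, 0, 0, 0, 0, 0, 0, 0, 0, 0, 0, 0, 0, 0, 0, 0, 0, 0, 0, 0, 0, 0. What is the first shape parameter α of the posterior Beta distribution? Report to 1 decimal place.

The Beta prior is conjugate to a Binomial/Bernoulli likelihood; the update adds successes to α and failures to β.
Posterior: Beta(α+k, β+n−k) = Beta(11.4+3, 8.9+49) = Beta(14.4, 57.9).
Posterior α = 14.4.

14.4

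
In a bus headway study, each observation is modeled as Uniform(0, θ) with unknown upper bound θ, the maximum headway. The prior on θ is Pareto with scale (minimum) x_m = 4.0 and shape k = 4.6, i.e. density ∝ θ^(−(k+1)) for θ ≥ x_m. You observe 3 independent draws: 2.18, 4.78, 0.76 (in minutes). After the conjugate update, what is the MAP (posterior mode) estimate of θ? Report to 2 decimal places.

4.78

A Pareto(scale x_m, shape k) prior on the upper bound θ of Uniform(0, θ) is conjugate: posterior is Pareto(max(x_m, max xᵢ), k + n).
Sample maximum = 4.78; prior scale x_m = 4.0 → posterior scale = max = 4.78.
Posterior shape = 4.6 + 3 = 7.6.
The Pareto density is decreasing on [x_m, ∞), so the mode is x_m = 4.78.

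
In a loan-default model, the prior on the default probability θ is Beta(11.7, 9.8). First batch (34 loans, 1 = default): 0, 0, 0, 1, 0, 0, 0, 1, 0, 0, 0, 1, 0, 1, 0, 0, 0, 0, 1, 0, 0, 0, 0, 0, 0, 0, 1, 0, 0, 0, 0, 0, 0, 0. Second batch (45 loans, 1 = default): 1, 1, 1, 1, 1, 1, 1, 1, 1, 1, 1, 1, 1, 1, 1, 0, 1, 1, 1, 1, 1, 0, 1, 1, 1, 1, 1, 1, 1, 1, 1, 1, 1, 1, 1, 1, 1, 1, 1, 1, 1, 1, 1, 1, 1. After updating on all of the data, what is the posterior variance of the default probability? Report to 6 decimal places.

0.002357

The Beta prior is conjugate to a Binomial/Bernoulli likelihood; the update adds successes to α and failures to β.
After batch 1: Beta(11.7+6, 9.8+28) = Beta(17.7, 37.8).
After batch 2: Beta(17.7+43, 37.8+2) = Beta(60.7, 39.8).
Var = αβ/((α+β)²(α+β+1)) = 60.7·39.8/(100.5²·101.5) = 0.002357.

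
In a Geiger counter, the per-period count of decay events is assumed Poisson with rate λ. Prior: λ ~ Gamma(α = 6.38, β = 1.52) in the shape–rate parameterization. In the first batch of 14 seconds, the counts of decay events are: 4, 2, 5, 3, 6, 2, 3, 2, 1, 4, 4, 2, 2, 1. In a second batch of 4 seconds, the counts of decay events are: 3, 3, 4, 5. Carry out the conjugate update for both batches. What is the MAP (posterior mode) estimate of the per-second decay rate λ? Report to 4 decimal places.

3.1445

With a Gamma(shape α, rate β) prior, the Poisson likelihood is conjugate: the posterior is Gamma(α + ΣXᵢ, β + n).
Batch 1: sum of counts S = 41 over n = 14 seconds.
After batch 1: Gamma(α+S, β+n) = Gamma(6.38+41, 1.52+14) = Gamma(47.38, 15.52).
Batch 2: sum of counts S = 15 over n = 4 seconds.
After batch 2: Gamma(α+S, β+n) = Gamma(47.38+15, 15.52+4) = Gamma(62.38, 19.52).
Mode of Gamma(α,β) for α≥1 is (α−1)/β = 61.38/19.52 = 3.1445.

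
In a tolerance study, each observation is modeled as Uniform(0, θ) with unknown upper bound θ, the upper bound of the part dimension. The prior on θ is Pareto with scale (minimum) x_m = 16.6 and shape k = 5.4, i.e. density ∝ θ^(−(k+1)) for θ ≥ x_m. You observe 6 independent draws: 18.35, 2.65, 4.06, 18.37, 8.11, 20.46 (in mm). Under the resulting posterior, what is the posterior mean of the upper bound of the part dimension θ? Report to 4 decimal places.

22.4273

A Pareto(scale x_m, shape k) prior on the upper bound θ of Uniform(0, θ) is conjugate: posterior is Pareto(max(x_m, max xᵢ), k + n).
Sample maximum = 20.46; prior scale x_m = 16.6 → posterior scale = max = 20.46.
Posterior shape = 5.4 + 6 = 11.4.
E[θ|data] = k·x_m/(k−1) = 11.4·20.46/10.4 = 22.4273.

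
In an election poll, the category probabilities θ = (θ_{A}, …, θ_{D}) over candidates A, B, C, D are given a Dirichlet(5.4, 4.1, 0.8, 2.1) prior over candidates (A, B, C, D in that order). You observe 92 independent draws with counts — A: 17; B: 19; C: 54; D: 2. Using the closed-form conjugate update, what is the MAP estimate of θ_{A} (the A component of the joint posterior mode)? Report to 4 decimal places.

0.2131

The Dirichlet prior is conjugate to the Multinomial likelihood: each posterior αⱼ = prior αⱼ + observed count nⱼ.
Posterior concentration: (22.4, 23.1, 54.8, 4.1), total = 104.4.
Joint mode component: (α_{A}−1)/(Σα−K) = 21.4/100.4 = 0.2131.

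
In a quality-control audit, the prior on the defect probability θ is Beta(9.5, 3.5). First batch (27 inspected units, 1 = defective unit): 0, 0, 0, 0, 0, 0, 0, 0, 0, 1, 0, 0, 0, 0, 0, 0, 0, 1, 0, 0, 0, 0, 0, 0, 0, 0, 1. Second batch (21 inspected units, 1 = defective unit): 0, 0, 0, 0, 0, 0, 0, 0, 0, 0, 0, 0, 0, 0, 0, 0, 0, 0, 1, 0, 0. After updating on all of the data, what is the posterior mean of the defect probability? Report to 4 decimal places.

0.2213

The Beta prior is conjugate to a Binomial/Bernoulli likelihood; the update adds successes to α and failures to β.
After batch 1: Beta(9.5+3, 3.5+24) = Beta(12.5, 27.5).
After batch 2: Beta(12.5+1, 27.5+20) = Beta(13.5, 47.5).
Posterior mean = α/(α+β) = 13.5/61.0 = 0.2213.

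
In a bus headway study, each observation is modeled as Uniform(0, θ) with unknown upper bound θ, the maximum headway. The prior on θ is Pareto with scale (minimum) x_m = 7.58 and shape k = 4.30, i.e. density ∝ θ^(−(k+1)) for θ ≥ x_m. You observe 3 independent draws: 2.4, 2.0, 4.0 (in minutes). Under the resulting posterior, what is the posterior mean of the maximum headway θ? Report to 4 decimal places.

A Pareto(scale x_m, shape k) prior on the upper bound θ of Uniform(0, θ) is conjugate: posterior is Pareto(max(x_m, max xᵢ), k + n).
Sample maximum = 4.0; prior scale x_m = 7.58 → posterior scale = max = 7.58.
Posterior shape = 4.30 + 3 = 7.30.
E[θ|data] = k·x_m/(k−1) = 7.30·7.58/6.30 = 8.7832.

8.7832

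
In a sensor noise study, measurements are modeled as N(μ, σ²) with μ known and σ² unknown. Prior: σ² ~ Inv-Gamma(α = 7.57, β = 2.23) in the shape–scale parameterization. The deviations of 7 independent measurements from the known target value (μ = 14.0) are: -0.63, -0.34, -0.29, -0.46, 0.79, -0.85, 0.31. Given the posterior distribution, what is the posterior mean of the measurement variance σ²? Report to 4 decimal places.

With known mean μ and an Inverse-Gamma(α, β) prior on σ², the Normal likelihood is conjugate: posterior is Inv-Gamma(α + n/2, β + Σ(xᵢ−μ)²/2).
Σ(xᵢ−μ)² = (-0.63)² + (-0.34)² + (-0.29)² + (-0.46)² + (0.79)² + (-0.85)² + (0.31)² = 2.2509.
Posterior: Inv-Gamma(7.57 + 7/2, 2.23 + 2.2509/2) = Inv-Gamma(11.07, 3.35545).
E[σ²|data] = β/(α−1) = 3.35545/10.07 = 0.3332.

0.3332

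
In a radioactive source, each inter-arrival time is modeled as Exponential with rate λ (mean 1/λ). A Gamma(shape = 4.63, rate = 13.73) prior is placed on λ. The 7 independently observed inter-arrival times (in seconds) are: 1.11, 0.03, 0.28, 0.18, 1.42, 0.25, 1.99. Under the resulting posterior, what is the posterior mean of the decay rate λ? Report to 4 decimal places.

0.6124

With a Gamma(shape α, rate β) prior on the exponential rate λ, the posterior after n observations with total T = Σxᵢ is Gamma(α+n, β+T).
Sum of observations T = 5.26 seconds; n = 7.
Posterior: Gamma(4.63+7, 13.73+5.26) = Gamma(11.63, 18.99).
Posterior mean of λ = α/β = 11.63/18.99 = 0.6124.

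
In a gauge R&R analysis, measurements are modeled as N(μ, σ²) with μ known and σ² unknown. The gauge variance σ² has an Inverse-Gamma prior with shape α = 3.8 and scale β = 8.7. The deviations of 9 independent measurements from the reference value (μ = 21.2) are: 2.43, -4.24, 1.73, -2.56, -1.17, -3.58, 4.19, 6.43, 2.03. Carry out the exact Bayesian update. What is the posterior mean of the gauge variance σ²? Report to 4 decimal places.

With known mean μ and an Inverse-Gamma(α, β) prior on σ², the Normal likelihood is conjugate: posterior is Inv-Gamma(α + n/2, β + Σ(xᵢ−μ)²/2).
Σ(xᵢ−μ)² = (2.43)² + (-4.24)² + (1.73)² + (-2.56)² + (-1.17)² + (-3.58)² + (4.19)² + (6.43)² + (2.03)² = 110.6362.
Posterior: Inv-Gamma(3.8 + 9/2, 8.7 + 110.6362/2) = Inv-Gamma(8.30, 64.01810).
E[σ²|data] = β/(α−1) = 64.01810/7.30 = 8.7696.

8.7696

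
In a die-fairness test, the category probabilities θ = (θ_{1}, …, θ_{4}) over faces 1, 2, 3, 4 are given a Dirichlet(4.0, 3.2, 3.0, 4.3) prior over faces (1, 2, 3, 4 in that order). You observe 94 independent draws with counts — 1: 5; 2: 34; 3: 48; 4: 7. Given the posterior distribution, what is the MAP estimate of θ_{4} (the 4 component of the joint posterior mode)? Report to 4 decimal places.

0.0986

The Dirichlet prior is conjugate to the Multinomial likelihood: each posterior αⱼ = prior αⱼ + observed count nⱼ.
Posterior concentration: (9.0, 37.2, 51.0, 11.3), total = 108.5.
Joint mode component: (α_{4}−1)/(Σα−K) = 10.3/104.5 = 0.0986.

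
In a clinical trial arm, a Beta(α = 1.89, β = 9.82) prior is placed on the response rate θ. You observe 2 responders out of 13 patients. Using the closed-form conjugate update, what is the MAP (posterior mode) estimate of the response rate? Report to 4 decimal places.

0.1273

The Beta prior is conjugate to a Binomial/Bernoulli likelihood; the update adds successes to α and failures to β.
Posterior: Beta(α+k, β+n−k) = Beta(1.89+2, 9.82+11) = Beta(3.89, 20.82).
Mode of Beta(a,b) for a,b>1 is (a−1)/(a+b−2) = 2.89/22.71 = 0.1273.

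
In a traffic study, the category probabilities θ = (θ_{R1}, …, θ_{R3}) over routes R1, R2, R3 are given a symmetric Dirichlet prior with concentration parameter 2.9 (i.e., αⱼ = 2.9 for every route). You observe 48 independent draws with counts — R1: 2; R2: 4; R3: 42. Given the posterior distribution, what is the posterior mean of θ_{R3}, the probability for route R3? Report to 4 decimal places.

The Dirichlet prior is conjugate to the Multinomial likelihood: each posterior αⱼ = prior αⱼ + observed count nⱼ.
Posterior concentration: (4.9, 6.9, 44.9), total = 56.7.
E[θ_{R3}|data] = α_{R3}/Σα = 44.9/56.7 = 0.7919.

0.7919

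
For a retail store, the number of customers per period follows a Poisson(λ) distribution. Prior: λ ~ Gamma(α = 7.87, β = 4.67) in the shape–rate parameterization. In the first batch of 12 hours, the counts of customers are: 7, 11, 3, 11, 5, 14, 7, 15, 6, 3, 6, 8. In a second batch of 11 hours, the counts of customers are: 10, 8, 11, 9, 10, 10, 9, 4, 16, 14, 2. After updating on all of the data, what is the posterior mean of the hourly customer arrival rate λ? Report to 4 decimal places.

With a Gamma(shape α, rate β) prior, the Poisson likelihood is conjugate: the posterior is Gamma(α + ΣXᵢ, β + n).
Batch 1: sum of counts S = 96 over n = 12 hours.
After batch 1: Gamma(α+S, β+n) = Gamma(7.87+96, 4.67+12) = Gamma(103.87, 16.67).
Batch 2: sum of counts S = 103 over n = 11 hours.
After batch 2: Gamma(α+S, β+n) = Gamma(103.87+103, 16.67+11) = Gamma(206.87, 27.67).
Posterior mean = α/β = 206.87/27.67 = 7.4763.

7.4763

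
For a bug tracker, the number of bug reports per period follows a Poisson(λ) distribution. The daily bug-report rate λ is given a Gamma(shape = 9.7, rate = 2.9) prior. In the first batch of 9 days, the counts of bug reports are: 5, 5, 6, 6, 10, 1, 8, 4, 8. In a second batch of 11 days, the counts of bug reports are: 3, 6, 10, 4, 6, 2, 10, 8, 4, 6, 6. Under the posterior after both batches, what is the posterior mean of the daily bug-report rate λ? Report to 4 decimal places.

5.5764

With a Gamma(shape α, rate β) prior, the Poisson likelihood is conjugate: the posterior is Gamma(α + ΣXᵢ, β + n).
Batch 1: sum of counts S = 53 over n = 9 days.
After batch 1: Gamma(α+S, β+n) = Gamma(9.7+53, 2.9+9) = Gamma(62.7, 11.9).
Batch 2: sum of counts S = 65 over n = 11 days.
After batch 2: Gamma(α+S, β+n) = Gamma(62.7+65, 11.9+11) = Gamma(127.7, 22.9).
Posterior mean = α/β = 127.7/22.9 = 5.5764.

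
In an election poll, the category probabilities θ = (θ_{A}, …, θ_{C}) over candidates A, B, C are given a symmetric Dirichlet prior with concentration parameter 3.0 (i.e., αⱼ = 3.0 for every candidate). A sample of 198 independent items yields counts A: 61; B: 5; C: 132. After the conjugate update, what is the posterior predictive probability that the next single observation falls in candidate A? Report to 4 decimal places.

0.3092

The Dirichlet prior is conjugate to the Multinomial likelihood: each posterior αⱼ = prior αⱼ + observed count nⱼ.
Posterior concentration: (64.0, 8.0, 135.0), total = 207.0.
P(next = A | data) = α_{A}/Σα = 0.3092.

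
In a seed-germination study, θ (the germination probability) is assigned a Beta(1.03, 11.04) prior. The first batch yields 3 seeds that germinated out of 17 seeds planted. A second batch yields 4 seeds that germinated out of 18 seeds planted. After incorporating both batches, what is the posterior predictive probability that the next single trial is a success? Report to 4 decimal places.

0.1706

The Beta prior is conjugate to a Binomial/Bernoulli likelihood; the update adds successes to α and failures to β.
After batch 1: Beta(1.03+3, 11.04+14) = Beta(4.03, 25.04).
After batch 2: Beta(4.03+4, 25.04+14) = Beta(8.03, 39.04).
For a single future Bernoulli trial, P(success | data) = α/(α+β) = 0.1706.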